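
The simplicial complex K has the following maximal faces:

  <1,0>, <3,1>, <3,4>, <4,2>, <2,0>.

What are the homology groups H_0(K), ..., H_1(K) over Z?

Fix the vertex order 0 < 1 < 2 < 3 < 4 and write every simplex with vertices in increasing order. Then dim K = 1 and the simplices of K are:

  0-simplices (5): [0], [1], [2], [3], [4]
  1-simplices (5): [0,1], [0,2], [1,3], [2,4], [3,4]

giving chain groups C_0 ≅ Z^5, C_1 ≅ Z^5.

∂_1: C_1 → C_0 maps an edge to its endpoints' difference, ∂[p,q] = q − p. For instance
  ∂[3,4] = [4] − [3].
The 5×5 boundary matrix has rank 4 and Smith normal form diag(1,1,1,1).

Now H_k = ker ∂_k / im ∂_{k+1}, so:

  H_0: rank C_0 − rank ∂_1 = 5 − 4 = 1, and the invariant factors of ∂_1 are all 1, so H_0 ≅ Z.
  H_1: rank ker ∂_1 − rank ∂_2 = (5 − 4) − 0 = 1, and there is no ∂_2, so H_1 ≅ Z.

(K is a triangulation of the circle S^1.)

H_0 = Z,  H_1 = Z.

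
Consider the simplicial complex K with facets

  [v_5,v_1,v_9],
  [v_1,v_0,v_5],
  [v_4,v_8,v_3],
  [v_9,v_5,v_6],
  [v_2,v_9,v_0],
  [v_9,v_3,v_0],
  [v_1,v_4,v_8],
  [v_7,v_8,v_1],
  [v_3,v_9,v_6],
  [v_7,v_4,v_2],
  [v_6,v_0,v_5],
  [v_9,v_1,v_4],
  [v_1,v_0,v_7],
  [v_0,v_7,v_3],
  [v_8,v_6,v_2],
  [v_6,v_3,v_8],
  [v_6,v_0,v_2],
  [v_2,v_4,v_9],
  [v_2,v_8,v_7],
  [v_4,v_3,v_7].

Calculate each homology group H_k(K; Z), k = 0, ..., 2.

H_0 ≅ Z,  H_1 ≅ Z ⊕ Z/2Z,  H_2 = 0.

K has 10 vertices, 30 edges, 20 triangles.
rank ∂_0 = 0, rank ∂_1 = 9 ⇒ b_0 = 10 − 0 − 9 = 1; all invariant factors of ∂_1 are 1 so no torsion. So H_0 ≅ Z.
rank ∂_1 = 9, rank ∂_2 = 20 ⇒ b_1 = 30 − 9 − 20 = 1; ∂_2 has invariant factor(s) [2] giving torsion. So H_1 ≅ Z ⊕ Z/2Z.
rank ∂_2 = 20, rank ∂_3 = 0 ⇒ b_2 = 20 − 20 − 0 = 0. So H_2 ≅ 0.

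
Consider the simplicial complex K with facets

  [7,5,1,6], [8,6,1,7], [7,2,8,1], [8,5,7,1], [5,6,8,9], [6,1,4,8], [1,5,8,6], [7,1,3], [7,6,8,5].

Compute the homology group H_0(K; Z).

We work with the vertex ordering 1 < 2 < 3 < 4 < 5 < 6 < 7 < 8 < 9. The simplices of K, each written with vertices in increasing order, are:

  0-simplices (9): [1], [2], [3], [4], [5], [6], [7], [8], [9]
  1-simplices (21): [1,2], [1,3], [1,4], [1,5], [1,6], [1,7], [1,8], [2,7], [2,8], [3,7], [4,6], [4,8], [5,6], [5,7], [5,8], [5,9], [6,7], [6,8], [6,9], [7,8], [8,9]
  2-simplices (20): (20 of them)
  3-simplices (8): [1,2,7,8], [1,4,6,8], [1,5,6,7], [1,5,6,8], [1,5,7,8], [1,6,7,8], [5,6,7,8], [5,6,8,9]

giving chain groups C_0 ≅ Z^9, C_1 ≅ Z^21, C_2 ≅ Z^20, C_3 ≅ Z^8.

The boundary map ∂_1: C_1 → C_0 sends each edge [p,q] (with p < q) to q − p.
This gives a 9×21 integer matrix of rank 8; reducing to Smith normal form yields diagonal entries (1,1,1,1,1,1,1,1).

Boundary ∂_2: C_2 → C_1 acts by ∂[p,q,r] = [q,r] − [p,r] + [p,q]. For instance
  ∂[6,7,8] = [7,8] − [6,8] + [6,7],
  ∂[1,6,8] = [6,8] − [1,8] + [1,6].
This gives a 21×20 integer matrix of rank 13; reducing to Smith normal form yields diagonal entries (1,1,1,1,1,1,1,1,1,1,1,1,1).

Boundary ∂_3: C_3 → C_2 sends each 3-simplex σ to the alternating sum Σ_i (−1)^i (σ with its i-th vertex removed). For instance
  ∂[1,5,6,8] = [5,6,8] − [1,6,8] + [1,5,8] − [1,5,6],
  ∂[1,5,6,7] = [5,6,7] − [1,6,7] + [1,5,7] − [1,5,6].
The resulting 20×8 matrix has rank 7, and its Smith normal form has invariant factors (1,1,1,1,1,1,1).

Now H_k = ker ∂_k / im ∂_{k+1}, so:

  H_0: rank C_0 − rank ∂_1 = 9 − 8 = 1, and the invariant factors of ∂_1 are all 1, so H_0 = Z.

H_0 ≅ Z.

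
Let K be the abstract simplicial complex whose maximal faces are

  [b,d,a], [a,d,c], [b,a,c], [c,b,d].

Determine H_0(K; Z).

Take the total order a < b < c < d on the vertex set. Then K (dimension 2) consists of the simplices:

  0-simplices (4): a, b, c, d
  1-simplices (6): ab, ac, ad, bc, bd, cd
  2-simplices (4): abc, abd, acd, bcd

Hence C_0 ≅ Z^4, C_1 ≅ Z^6, C_2 ≅ Z^4.

Boundary ∂_1: C_1 → C_0 maps an edge to its endpoints' difference, ∂[p,q] = q − p. For instance
  ∂cd = d − c.
As a 4×6 matrix over Z this has rank 3, with invariant factors (1,1,1).

The boundary map ∂_2: C_2 → C_1 acts by ∂[p,q,r] = [q,r] − [p,r] + [p,q]. For instance
  ∂abc = bc − ac + ab,
  ∂abd = bd − ad + ab.
The 6×4 boundary matrix has rank 3 and Smith normal form diag(1,1,1).

Computing H_k = (kernel of ∂_k) / (image of ∂_{k+1}):

  H_0: rank C_0 − rank ∂_1 = 4 − 3 = 1, and the invariant factors of ∂_1 are all 1, so H_0 = Z.

(K is a triangulation of the 2-sphere S^2.)

H_0 ≅ Z.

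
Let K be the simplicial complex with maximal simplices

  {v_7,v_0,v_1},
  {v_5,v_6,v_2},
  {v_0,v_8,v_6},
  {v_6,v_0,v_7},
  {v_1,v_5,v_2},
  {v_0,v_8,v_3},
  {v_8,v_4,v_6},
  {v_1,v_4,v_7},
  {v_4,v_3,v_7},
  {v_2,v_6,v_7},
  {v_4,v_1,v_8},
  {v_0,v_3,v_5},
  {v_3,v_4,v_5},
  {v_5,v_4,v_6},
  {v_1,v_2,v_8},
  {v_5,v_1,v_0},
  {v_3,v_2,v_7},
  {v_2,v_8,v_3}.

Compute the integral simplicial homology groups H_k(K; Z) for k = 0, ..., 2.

Fix the vertex order v_0 < v_1 < v_2 < v_3 < v_4 < v_5 < v_6 < v_7 < v_8 and write every simplex with vertices in increasing order. Then dim K = 2 and the simplices of K are:

  0-simplices (9): [v_0], [v_1], [v_2], [v_3], [v_4], [v_5], [v_6], [v_7], [v_8]
  1-simplices (27): (27 of them)
  2-simplices (18): (18 of them)

so the chain groups are C_0 ≅ Z^9, C_1 ≅ Z^27, C_2 ≅ Z^18.

∂_1: C_1 → C_0 sends each edge [p,q] (with p < q) to q − p.
As a 9×27 matrix over Z this has rank 8, with invariant factors (1,1,1,1,1,1,1,1).

The boundary map ∂_2: C_2 → C_1 acts by ∂[p,q,r] = [q,r] − [p,r] + [p,q]. For instance
  ∂[v_3,v_4,v_5] = [v_4,v_5] − [v_3,v_5] + [v_3,v_4],
  ∂[v_4,v_5,v_6] = [v_5,v_6] − [v_4,v_6] + [v_4,v_5].
This gives a 27×18 integer matrix of rank 17; reducing to Smith normal form yields diagonal entries (1,1,1,1,1,1,1,1,1,1,1,1,1,1,1,1,1).

Computing H_k = (kernel of ∂_k) / (image of ∂_{k+1}):

  H_0: rank C_0 − rank ∂_1 = 9 − 8 = 1, and the invariant factors of ∂_1 are all 1, so H_0 ≅ Z.
  H_1: rank ker ∂_1 − rank ∂_2 = (27 − 8) − 17 = 2, and the invariant factors of ∂_2 are all 1, so H_1 ≅ Z^2.
  H_2: rank ker ∂_2 − rank ∂_3 = (18 − 17) − 0 = 1, and there is no ∂_3, so H_2 ≅ Z.

(K is a triangulation of the torus T^2.)

H_0 ≅ Z,  H_1 ≅ Z^2,  H_2 ≅ Z.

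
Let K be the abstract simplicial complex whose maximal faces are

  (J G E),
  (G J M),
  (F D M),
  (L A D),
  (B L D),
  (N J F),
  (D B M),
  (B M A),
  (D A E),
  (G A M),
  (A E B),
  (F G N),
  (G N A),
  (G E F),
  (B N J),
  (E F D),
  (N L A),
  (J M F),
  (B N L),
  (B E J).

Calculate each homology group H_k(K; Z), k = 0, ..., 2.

H_0 = Z,  H_1 = Z ⊕ Z/2,  H_2 = 0.

Fix the vertex order A < B < D < E < F < G < J < L < M < N and write every simplex with vertices in increasing order. Then dim K = 2 and the simplices of K are:

  0-simplices (10): A, B, D, E, F, G, J, L, M, N
  1-simplices (30): AB, AD, AE, AG, AL, AM, AN, BD, BE, BJ, BL, BM, BN, DE, DF, DL, DM, EF, EG, EJ, FG, FJ, FM, FN, GJ, GM, GN, JM, JN, LN
  2-simplices (20): ABE, ABM, ADE, ADL, AGM, AGN, ALN, BDL, BDM, BEJ, BJN, BLN, DEF, DFM, EFG, EGJ, FGN, FJM, FJN, GJM

Hence C_0 ≅ Z^10, C_1 ≅ Z^30, C_2 ≅ Z^20.

The boundary map ∂_1: C_1 → C_0 is given by ∂[p,q] = [q] − [p].
The resulting 10×30 matrix has rank 9, and its Smith normal form has invariant factors (1,1,1,1,1,1,1,1,1).

Boundary ∂_2: C_2 → C_1 acts by ∂[p,q,r] = [q,r] − [p,r] + [p,q]. For instance
  ∂FJN = JN − FN + FJ,
  ∂DEF = EF − DF + DE.
The 30×20 boundary matrix has rank 20 and Smith normal form diag(1,1,1,1,1,1,1,1,1,1,1,1,1,1,1,1,1,1,1,2).

Reading off H_k = ker ∂_k / im ∂_{k+1}:

  H_0: rank C_0 − rank ∂_1 = 10 − 9 = 1, and the invariant factors of ∂_1 are all 1, so H_0 = Z.
  H_1: rank ker ∂_1 − rank ∂_2 = (30 − 9) − 20 = 1, and ∂_2 has invariant factor 2 > 1, so H_1 = Z ⊕ Z/2.
  H_2: rank ker ∂_2 − rank ∂_3 = (20 − 20) − 0 = 0, and there is no ∂_3, so H_2 = 0.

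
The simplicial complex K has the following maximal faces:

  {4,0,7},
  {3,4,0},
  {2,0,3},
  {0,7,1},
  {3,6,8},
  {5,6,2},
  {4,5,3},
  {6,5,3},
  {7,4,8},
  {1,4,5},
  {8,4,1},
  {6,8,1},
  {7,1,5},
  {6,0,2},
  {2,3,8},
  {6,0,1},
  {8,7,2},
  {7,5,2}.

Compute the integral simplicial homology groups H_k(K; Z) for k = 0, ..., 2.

H_0 = Z,  H_1 = Z ⊕ Z/2Z,  H_2 = 0.

We work with the vertex ordering 0 < 1 < 2 < 3 < 4 < 5 < 6 < 7 < 8. The simplices of K, each written with vertices in increasing order, are:

  0-simplices (9): [0], [1], [2], [3], [4], [5], [6], [7], [8]
  1-simplices (27): (27 of them)
  2-simplices (18): [0,1,6], [0,1,7], [0,2,3], [0,2,6], [0,3,4], [0,4,7], [1,4,5], [1,4,8], [1,5,7], [1,6,8], [2,3,8], [2,5,6], [2,5,7], [2,7,8], [3,4,5], [3,5,6], [3,6,8], [4,7,8]

Hence C_0 ≅ Z^9, C_1 ≅ Z^27, C_2 ≅ Z^18.

∂_1: C_1 → C_0 maps an edge to its endpoints' difference, ∂[p,q] = q − p.
As a 9×27 matrix over Z this has rank 8, with invariant factors (1,1,1,1,1,1,1,1).

Boundary ∂_2: C_2 → C_1 sends each 2-simplex [p,q,r] to [q,r] − [p,r] + [p,q]. For instance
  ∂[3,6,8] = [6,8] − [3,8] + [3,6],
  ∂[1,4,5] = [4,5] − [1,5] + [1,4].
The resulting 27×18 matrix has rank 18, and its Smith normal form has invariant factors (1,1,1,1,1,1,1,1,1,1,1,1,1,1,1,1,1,2).

From H_k ≅ ker(∂_k) / im(∂_{k+1}) we obtain:

  H_0: rank C_0 − rank ∂_1 = 9 − 8 = 1, and the invariant factors of ∂_1 are all 1, so H_0 ≅ Z.
  H_1: rank ker ∂_1 − rank ∂_2 = (27 − 8) − 18 = 1, and ∂_2 has invariant factor 2 > 1, so H_1 ≅ Z ⊕ Z/2Z.
  H_2: rank ker ∂_2 − rank ∂_3 = (18 − 18) − 0 = 0, and there is no ∂_3, so H_2 ≅ 0.

As a check, the Euler characteristic is 9 − 27 + 18 = 0, which agrees with 1 − 1 + 0 = 0.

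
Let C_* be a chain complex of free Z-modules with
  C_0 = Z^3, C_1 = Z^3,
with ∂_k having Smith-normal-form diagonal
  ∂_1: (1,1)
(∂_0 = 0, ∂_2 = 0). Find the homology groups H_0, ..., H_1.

H_0: b_0 = 3 − 0 − 2 = 1; torsion from ∂_1 factors > 1: none. So H_0 = Z.
H_1: b_1 = 3 − 2 − 0 = 1; torsion from ∂_2 factors > 1: none. So H_1 = Z.

H_0 = Z,  H_1 = Z.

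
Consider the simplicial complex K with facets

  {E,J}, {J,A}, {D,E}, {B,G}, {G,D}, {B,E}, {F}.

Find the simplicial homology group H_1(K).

H_1 = Z.

Take the total order A < B < D < E < F < G < J on the vertex set. Then K (dimension 1) consists of the simplices:

  0-simplices (7): A, B, D, E, F, G, J
  1-simplices (6): AJ, BE, BG, DE, DG, EJ

so the chain groups are C_0 ≅ Z^7, C_1 ≅ Z^6.

The boundary map ∂_1: C_1 → C_0 sends each edge [p,q] (with p < q) to q − p. For instance
  ∂EJ = J − E.
This gives a 7×6 integer matrix of rank 5; reducing to Smith normal form yields diagonal entries (1,1,1,1,1).

Now H_k = ker ∂_k / im ∂_{k+1}, so:

  H_1: rank ker ∂_1 − rank ∂_2 = (6 − 5) − 0 = 1, and there is no ∂_2, so H_1 ≅ Z.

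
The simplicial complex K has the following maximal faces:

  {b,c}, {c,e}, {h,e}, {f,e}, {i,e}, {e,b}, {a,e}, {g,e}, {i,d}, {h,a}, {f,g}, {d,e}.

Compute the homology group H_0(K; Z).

H_0 = Z.

Order the vertices as a < b < c < d < e < f < g < h < i. Listing each simplex with vertices in this order, K has dimension 1 with simplices:

  0-simplices (9): a, b, c, d, e, f, g, h, i
  1-simplices (12): ae, ah, bc, be, ce, de, di, ef, eg, eh, ei, fg

so the chain groups are C_0 ≅ Z^9, C_1 ≅ Z^12.

Boundary ∂_1: C_1 → C_0 is given by ∂[p,q] = [q] − [p].
As a 9×12 matrix over Z this has rank 8, with invariant factors (1,1,1,1,1,1,1,1).

Reading off H_k = ker ∂_k / im ∂_{k+1}:

  H_0: rank C_0 − rank ∂_1 = 9 − 8 = 1, and the invariant factors of ∂_1 are all 1, so H_0 ≅ Z.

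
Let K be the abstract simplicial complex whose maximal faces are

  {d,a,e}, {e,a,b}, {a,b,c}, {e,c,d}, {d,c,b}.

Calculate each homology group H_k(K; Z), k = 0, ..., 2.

Fix the vertex order a < b < c < d < e and write every simplex with vertices in increasing order. Then dim K = 2 and the simplices of K are:

  0-simplices (5): a, b, c, d, e
  1-simplices (10): ab, ac, ad, ae, bc, bd, be, cd, ce, de
  2-simplices (5): abc, abe, ade, bcd, cde

giving chain groups C_0 ≅ Z^5, C_1 ≅ Z^10, C_2 ≅ Z^5.

∂_1: C_1 → C_0 sends each edge [p,q] (with p < q) to q − p.
The resulting 5×10 matrix has rank 4, and its Smith normal form has invariant factors (1,1,1,1).

The boundary map ∂_2: C_2 → C_1 acts by ∂[p,q,r] = [q,r] − [p,r] + [p,q]. For instance
  ∂cde = de − ce + cd,
  ∂bcd = cd − bd + bc.
The 10×5 boundary matrix has rank 5 and Smith normal form diag(1,1,1,1,1).

Now H_k = ker ∂_k / im ∂_{k+1}, so:

  H_0: rank C_0 − rank ∂_1 = 5 − 4 = 1, and the invariant factors of ∂_1 are all 1, so H_0 = Z.
  H_1: rank ker ∂_1 − rank ∂_2 = (10 − 4) − 5 = 1, and the invariant factors of ∂_2 are all 1, so H_1 = Z.
  H_2: rank ker ∂_2 − rank ∂_3 = (5 − 5) − 0 = 0, and there is no ∂_3, so H_2 = 0.

As a check, the Euler characteristic is 5 − 10 + 5 = 0, which agrees with 1 − 1 + 0 = 0.

H_0 ≅ Z,  H_1 ≅ Z,  H_2 = 0.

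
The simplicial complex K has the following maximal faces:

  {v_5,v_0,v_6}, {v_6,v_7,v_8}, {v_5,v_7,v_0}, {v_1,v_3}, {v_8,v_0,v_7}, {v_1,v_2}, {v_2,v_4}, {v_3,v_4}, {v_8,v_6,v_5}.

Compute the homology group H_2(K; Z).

Take the total order v_0 < v_1 < v_2 < v_3 < v_4 < v_5 < v_6 < v_7 < v_8 on the vertex set. Then K (dimension 2) consists of the simplices:

  0-simplices (9): [v_0], [v_1], [v_2], [v_3], [v_4], [v_5], [v_6], [v_7], [v_8]
  1-simplices (14): [v_0,v_5], [v_0,v_6], [v_0,v_7], [v_0,v_8], [v_1,v_2], [v_1,v_3], [v_2,v_4], [v_3,v_4], [v_5,v_6], [v_5,v_7], [v_5,v_8], [v_6,v_7], [v_6,v_8], [v_7,v_8]
  2-simplices (5): [v_0,v_5,v_6], [v_0,v_5,v_7], [v_0,v_7,v_8], [v_5,v_6,v_8], [v_6,v_7,v_8]

giving chain groups C_0 ≅ Z^9, C_1 ≅ Z^14, C_2 ≅ Z^5.

Boundary ∂_1: C_1 → C_0 is given by ∂[p,q] = [q] − [p]. For instance
  ∂[v_5,v_8] = [v_8] − [v_5].
As a 9×14 matrix over Z this has rank 7, with invariant factors (1,1,1,1,1,1,1).

Boundary ∂_2: C_2 → C_1 acts by ∂[p,q,r] = [q,r] − [p,r] + [p,q]. For instance
  ∂[v_0,v_7,v_8] = [v_7,v_8] − [v_0,v_8] + [v_0,v_7],
  ∂[v_6,v_7,v_8] = [v_7,v_8] − [v_6,v_8] + [v_6,v_7].
This gives a 14×5 integer matrix of rank 5; reducing to Smith normal form yields diagonal entries (1,1,1,1,1).

From H_k ≅ ker(∂_k) / im(∂_{k+1}) we obtain:

  H_2: rank ker ∂_2 − rank ∂_3 = (5 − 5) − 0 = 0, and there is no ∂_3, so H_2 ≅ 0.

H_2 ≅ 0.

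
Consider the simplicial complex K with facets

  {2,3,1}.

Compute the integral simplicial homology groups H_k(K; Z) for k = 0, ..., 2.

H_0 ≅ Z,  H_1 = 0,  H_2 = 0.

K has 3 vertices, 3 edges, 1 triangle.
rank ∂_0 = 0, rank ∂_1 = 2 ⇒ b_0 = 3 − 0 − 2 = 1; all invariant factors of ∂_1 are 1 so no torsion. So H_0 ≅ Z.
rank ∂_1 = 2, rank ∂_2 = 1 ⇒ b_1 = 3 − 2 − 1 = 0; all invariant factors of ∂_2 are 1 so no torsion. So H_1 ≅ 0.
rank ∂_2 = 1, rank ∂_3 = 0 ⇒ b_2 = 1 − 1 − 0 = 0. So H_2 ≅ 0.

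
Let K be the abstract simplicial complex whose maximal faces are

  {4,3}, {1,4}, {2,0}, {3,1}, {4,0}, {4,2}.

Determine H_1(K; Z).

Fix the vertex order 0 < 1 < 2 < 3 < 4 and write every simplex with vertices in increasing order. Then dim K = 1 and the simplices of K are:

  0-simplices (5): [0], [1], [2], [3], [4]
  1-simplices (6): [0,2], [0,4], [1,3], [1,4], [2,4], [3,4]

Hence C_0 ≅ Z^5, C_1 ≅ Z^6.

Boundary ∂_1: C_1 → C_0 sends each edge [p,q] (with p < q) to q − p. For instance
  ∂[0,4] = [4] − [0].
The 5×6 boundary matrix has rank 4 and Smith normal form diag(1,1,1,1).

Now H_k = ker ∂_k / im ∂_{k+1}, so:

  H_1: rank ker ∂_1 − rank ∂_2 = (6 − 4) − 0 = 2, and there is no ∂_2, so H_1 = Z^2.

(K is a triangulation of a wedge of 2 circles.)

H_1 = Z^2.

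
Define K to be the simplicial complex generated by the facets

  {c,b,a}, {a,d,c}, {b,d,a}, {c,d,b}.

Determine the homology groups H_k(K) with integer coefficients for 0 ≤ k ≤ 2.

H_0 ≅ Z,  H_1 = 0,  H_2 ≅ Z.

Order the vertices as a < b < c < d. Listing each simplex with vertices in this order, K has dimension 2 with simplices:

  0-simplices (4): a, b, c, d
  1-simplices (6): ab, ac, ad, bc, bd, cd
  2-simplices (4): abc, abd, acd, bcd

so the chain groups are C_0 ≅ Z^4, C_1 ≅ Z^6, C_2 ≅ Z^4.

Boundary ∂_1: C_1 → C_0 is given by ∂[p,q] = [q] − [p].
The 4×6 boundary matrix has rank 3 and Smith normal form diag(1,1,1).

∂_2: C_2 → C_1 maps a triangle to the signed sum of its edges. For instance
  ∂abd = bd − ad + ab,
  ∂bcd = cd − bd + bc.
As a 6×4 matrix over Z this has rank 3, with invariant factors (1,1,1).

From H_k ≅ ker(∂_k) / im(∂_{k+1}) we obtain:

  H_0: rank C_0 − rank ∂_1 = 4 − 3 = 1, and the invariant factors of ∂_1 are all 1, so H_0 ≅ Z.
  H_1: rank ker ∂_1 − rank ∂_2 = (6 − 3) − 3 = 0, and the invariant factors of ∂_2 are all 1, so H_1 ≅ 0.
  H_2: rank ker ∂_2 − rank ∂_3 = (4 − 3) − 0 = 1, and there is no ∂_3, so H_2 ≅ Z.

As a check, the Euler characteristic is 4 − 6 + 4 = 2, which agrees with 1 − 0 + 1 = 2.
(K is a triangulation of the 2-sphere S^2.)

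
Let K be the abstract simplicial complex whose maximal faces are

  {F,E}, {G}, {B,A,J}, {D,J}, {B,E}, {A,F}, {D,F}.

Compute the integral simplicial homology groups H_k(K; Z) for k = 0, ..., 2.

H_0 ≅ Z^2,  H_1 ≅ Z^2,  H_2 = 0.

We work with the vertex ordering A < B < D < E < F < G < J. The simplices of K, each written with vertices in increasing order, are:

  0-simplices (7): A, B, D, E, F, G, J
  1-simplices (8): AB, AF, AJ, BE, BJ, DF, DJ, EF
  2-simplices (1): ABJ

Hence C_0 ≅ Z^7, C_1 ≅ Z^8, C_2 ≅ Z^1.

Boundary ∂_1: C_1 → C_0 maps an edge to its endpoints' difference, ∂[p,q] = q − p. For instance
  ∂EF = F − E.
As a 7×8 matrix over Z this has rank 5, with invariant factors (1,1,1,1,1).

∂_2: C_2 → C_1 sends each 2-simplex [p,q,r] to [q,r] − [p,r] + [p,q]. For instance
  ∂ABJ = BJ − AJ + AB.
The resulting 8×1 matrix has rank 1, and its Smith normal form has invariant factors (1).

From H_k ≅ ker(∂_k) / im(∂_{k+1}) we obtain:

  H_0: rank C_0 − rank ∂_1 = 7 − 5 = 2, and the invariant factors of ∂_1 are all 1, so H_0 = Z^2.
  H_1: rank ker ∂_1 − rank ∂_2 = (8 − 5) − 1 = 2, and the invariant factors of ∂_2 are all 1, so H_1 = Z^2.
  H_2: rank ker ∂_2 − rank ∂_3 = (1 − 1) − 0 = 0, and there is no ∂_3, so H_2 = 0.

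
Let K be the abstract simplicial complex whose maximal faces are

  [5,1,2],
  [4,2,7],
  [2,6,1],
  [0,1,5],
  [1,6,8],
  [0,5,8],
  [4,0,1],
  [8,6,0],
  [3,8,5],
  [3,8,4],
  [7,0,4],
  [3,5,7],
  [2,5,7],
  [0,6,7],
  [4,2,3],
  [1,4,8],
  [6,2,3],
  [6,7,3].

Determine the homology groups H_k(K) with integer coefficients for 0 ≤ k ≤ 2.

H_0 = Z,  H_1 = Z ⊕ Z/2Z,  H_2 = 0.

Fix the vertex order 0 < 1 < 2 < 3 < 4 < 5 < 6 < 7 < 8 and write every simplex with vertices in increasing order. Then dim K = 2 and the simplices of K are:

  0-simplices (9): [0], [1], [2], [3], [4], [5], [6], [7], [8]
  1-simplices (27): (27 of them)
  2-simplices (18): [0,1,4], [0,1,5], [0,4,7], [0,5,8], [0,6,7], [0,6,8], [1,2,5], [1,2,6], [1,4,8], [1,6,8], [2,3,4], [2,3,6], [2,4,7], [2,5,7], [3,4,8], [3,5,7], [3,5,8], [3,6,7]

Hence C_0 ≅ Z^9, C_1 ≅ Z^27, C_2 ≅ Z^18.

Boundary ∂_1: C_1 → C_0 is given by ∂[p,q] = [q] − [p].
The resulting 9×27 matrix has rank 8, and its Smith normal form has invariant factors (1,1,1,1,1,1,1,1).

The boundary map ∂_2: C_2 → C_1 maps a triangle to the signed sum of its edges. For instance
  ∂[0,1,5] = [1,5] − [0,5] + [0,1],
  ∂[1,4,8] = [4,8] − [1,8] + [1,4].
The resulting 27×18 matrix has rank 18, and its Smith normal form has invariant factors (1,1,1,1,1,1,1,1,1,1,1,1,1,1,1,1,1,2).

From H_k ≅ ker(∂_k) / im(∂_{k+1}) we obtain:

  H_0: rank C_0 − rank ∂_1 = 9 − 8 = 1, and the invariant factors of ∂_1 are all 1, so H_0 = Z.
  H_1: rank ker ∂_1 − rank ∂_2 = (27 − 8) − 18 = 1, and ∂_2 has invariant factor 2 > 1, so H_1 = Z ⊕ Z/2Z.
  H_2: rank ker ∂_2 − rank ∂_3 = (18 − 18) − 0 = 0, and there is no ∂_3, so H_2 = 0.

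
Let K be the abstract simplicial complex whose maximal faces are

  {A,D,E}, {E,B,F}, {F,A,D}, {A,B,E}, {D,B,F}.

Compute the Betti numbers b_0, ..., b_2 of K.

b_0 = 1, b_1 = 1, b_2 = 0.

Take the total order A < B < D < E < F on the vertex set. Then K (dimension 2) consists of the simplices:

  0-simplices (5): A, B, D, E, F
  1-simplices (10): AB, AD, AE, AF, BD, BE, BF, DE, DF, EF
  2-simplices (5): ABE, ADE, ADF, BDF, BEF

giving chain groups C_0 ≅ Z^5, C_1 ≅ Z^10, C_2 ≅ Z^5.

∂_1: C_1 → C_0 is given by ∂[p,q] = [q] − [p]. For instance
  ∂AF = F − A.
As a 5×10 matrix over Z this has rank 4, with invariant factors (1,1,1,1).

The boundary map ∂_2: C_2 → C_1 sends each 2-simplex [p,q,r] to [q,r] − [p,r] + [p,q]. For instance
  ∂BEF = EF − BF + BE,
  ∂BDF = DF − BF + BD.
This gives a 10×5 integer matrix of rank 5; reducing to Smith normal form yields diagonal entries (1,1,1,1,1).

Reading off H_k = ker ∂_k / im ∂_{k+1}:

  H_0: rank C_0 − rank ∂_1 = 5 − 4 = 1, and the invariant factors of ∂_1 are all 1, so H_0 ≅ Z.
  H_1: rank ker ∂_1 − rank ∂_2 = (10 − 4) − 5 = 1, and the invariant factors of ∂_2 are all 1, so H_1 ≅ Z.
  H_2: rank ker ∂_2 − rank ∂_3 = (5 − 5) − 0 = 0, and there is no ∂_3, so H_2 ≅ 0.

(K is a triangulation of the Möbius band.)

Hence the Betti numbers are b_0 = 1, b_1 = 1, b_2 = 0.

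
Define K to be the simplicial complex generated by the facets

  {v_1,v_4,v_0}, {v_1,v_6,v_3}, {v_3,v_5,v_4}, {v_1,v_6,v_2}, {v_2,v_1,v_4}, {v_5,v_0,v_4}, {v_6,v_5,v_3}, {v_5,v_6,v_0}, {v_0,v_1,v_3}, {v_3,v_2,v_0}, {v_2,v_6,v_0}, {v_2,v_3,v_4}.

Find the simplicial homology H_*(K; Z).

H_0 = Z,  H_1 = Z/2,  H_2 = 0.

Take the total order v_0 < v_1 < v_2 < v_3 < v_4 < v_5 < v_6 on the vertex set. Then K (dimension 2) consists of the simplices:

  0-simplices (7): [v_0], [v_1], [v_2], [v_3], [v_4], [v_5], [v_6]
  1-simplices (18): (18 of them)
  2-simplices (12): (12 of them)

giving chain groups C_0 ≅ Z^7, C_1 ≅ Z^18, C_2 ≅ Z^12.

∂_1: C_1 → C_0 sends each edge [p,q] (with p < q) to q − p. For instance
  ∂[v_0,v_4] = [v_4] − [v_0].
The resulting 7×18 matrix has rank 6, and its Smith normal form has invariant factors (1,1,1,1,1,1).

Boundary ∂_2: C_2 → C_1 sends each 2-simplex [p,q,r] to [q,r] − [p,r] + [p,q]. For instance
  ∂[v_0,v_4,v_5] = [v_4,v_5] − [v_0,v_5] + [v_0,v_4],
  ∂[v_0,v_1,v_3] = [v_1,v_3] − [v_0,v_3] + [v_0,v_1].
The 18×12 boundary matrix has rank 12 and Smith normal form diag(1,1,1,1,1,1,1,1,1,1,1,2).

From H_k ≅ ker(∂_k) / im(∂_{k+1}) we obtain:

  H_0: rank C_0 − rank ∂_1 = 7 − 6 = 1, and the invariant factors of ∂_1 are all 1, so H_0 ≅ Z.
  H_1: rank ker ∂_1 − rank ∂_2 = (18 − 6) − 12 = 0, and ∂_2 has invariant factor 2 > 1, so H_1 ≅ Z/2.
  H_2: rank ker ∂_2 − rank ∂_3 = (12 − 12) − 0 = 0, and there is no ∂_3, so H_2 ≅ 0.

As a check, the Euler characteristic is 7 − 18 + 12 = 1, which agrees with 1 − 0 + 0 = 1.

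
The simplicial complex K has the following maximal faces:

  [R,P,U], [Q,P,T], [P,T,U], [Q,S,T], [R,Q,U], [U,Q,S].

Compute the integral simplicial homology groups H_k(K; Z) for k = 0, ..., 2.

Fix the vertex order P < Q < R < S < T < U and write every simplex with vertices in increasing order. Then dim K = 2 and the simplices of K are:

  0-simplices (6): P, Q, R, S, T, U
  1-simplices (12): PQ, PR, PT, PU, QR, QS, QT, QU, RU, ST, SU, TU
  2-simplices (6): PQT, PRU, PTU, QRU, QST, QSU

giving chain groups C_0 ≅ Z^6, C_1 ≅ Z^12, C_2 ≅ Z^6.

The boundary map ∂_1: C_1 → C_0 is given by ∂[p,q] = [q] − [p].
The 6×12 boundary matrix has rank 5 and Smith normal form diag(1,1,1,1,1).

∂_2: C_2 → C_1 acts by ∂[p,q,r] = [q,r] − [p,r] + [p,q]. For instance
  ∂PTU = TU − PU + PT,
  ∂QST = ST − QT + QS.
This gives a 12×6 integer matrix of rank 6; reducing to Smith normal form yields diagonal entries (1,1,1,1,1,1).

From H_k ≅ ker(∂_k) / im(∂_{k+1}) we obtain:

  H_0: rank C_0 − rank ∂_1 = 6 − 5 = 1, and the invariant factors of ∂_1 are all 1, so H_0 = Z.
  H_1: rank ker ∂_1 − rank ∂_2 = (12 − 5) − 6 = 1, and the invariant factors of ∂_2 are all 1, so H_1 = Z.
  H_2: rank ker ∂_2 − rank ∂_3 = (6 − 6) − 0 = 0, and there is no ∂_3, so H_2 = 0.

As a check, the Euler characteristic is 6 − 12 + 6 = 0, which agrees with 1 − 1 + 0 = 0.
(K is a triangulation of the cylinder S^1 x I.)

H_0 ≅ Z,  H_1 ≅ Z,  H_2 = 0.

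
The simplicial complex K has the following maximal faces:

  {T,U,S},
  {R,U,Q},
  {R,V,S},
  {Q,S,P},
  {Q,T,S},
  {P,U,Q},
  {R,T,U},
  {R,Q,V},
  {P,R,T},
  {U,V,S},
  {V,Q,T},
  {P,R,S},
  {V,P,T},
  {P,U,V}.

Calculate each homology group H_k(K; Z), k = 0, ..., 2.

We work with the vertex ordering P < Q < R < S < T < U < V. The simplices of K, each written with vertices in increasing order, are:

  0-simplices (7): P, Q, R, S, T, U, V
  1-simplices (21): PQ, PR, PS, PT, PU, PV, QR, QS, QT, QU, QV, RS, RT, RU, RV, ST, SU, SV, TU, TV, UV
  2-simplices (14): PQS, PQU, PRS, PRT, PTV, PUV, QRU, QRV, QST, QTV, RSV, RTU, STU, SUV

Hence C_0 ≅ Z^7, C_1 ≅ Z^21, C_2 ≅ Z^14.

Boundary ∂_1: C_1 → C_0 maps an edge to its endpoints' difference, ∂[p,q] = q − p.
This gives a 7×21 integer matrix of rank 6; reducing to Smith normal form yields diagonal entries (1,1,1,1,1,1).

The boundary map ∂_2: C_2 → C_1 sends each 2-simplex [p,q,r] to [q,r] − [p,r] + [p,q]. For instance
  ∂QST = ST − QT + QS,
  ∂RTU = TU − RU + RT.
The 21×14 boundary matrix has rank 13 and Smith normal form diag(1,1,1,1,1,1,1,1,1,1,1,1,1).

Reading off H_k = ker ∂_k / im ∂_{k+1}:

  H_0: rank C_0 − rank ∂_1 = 7 − 6 = 1, and the invariant factors of ∂_1 are all 1, so H_0 ≅ Z.
  H_1: rank ker ∂_1 − rank ∂_2 = (21 − 6) − 13 = 2, and the invariant factors of ∂_2 are all 1, so H_1 ≅ Z^2.
  H_2: rank ker ∂_2 − rank ∂_3 = (14 − 13) − 0 = 1, and there is no ∂_3, so H_2 ≅ Z.

H_0 = Z,  H_1 = Z^2,  H_2 = Z.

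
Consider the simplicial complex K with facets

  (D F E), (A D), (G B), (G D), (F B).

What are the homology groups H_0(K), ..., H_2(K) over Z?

H_0 ≅ Z,  H_1 ≅ Z,  H_2 = 0.

Fix the vertex order A < B < D < E < F < G and write every simplex with vertices in increasing order. Then dim K = 2 and the simplices of K are:

  0-simplices (6): A, B, D, E, F, G
  1-simplices (7): AD, BF, BG, DE, DF, DG, EF
  2-simplices (1): DEF

so the chain groups are C_0 ≅ Z^6, C_1 ≅ Z^7, C_2 ≅ Z^1.

Boundary ∂_1: C_1 → C_0 is given by ∂[p,q] = [q] − [p].
The resulting 6×7 matrix has rank 5, and its Smith normal form has invariant factors (1,1,1,1,1).

∂_2: C_2 → C_1 sends each 2-simplex [p,q,r] to [q,r] − [p,r] + [p,q]. For instance
  ∂DEF = EF − DF + DE.
As a 7×1 matrix over Z this has rank 1, with invariant factors (1).

Reading off H_k = ker ∂_k / im ∂_{k+1}:

  H_0: rank C_0 − rank ∂_1 = 6 − 5 = 1, and the invariant factors of ∂_1 are all 1, so H_0 = Z.
  H_1: rank ker ∂_1 − rank ∂_2 = (7 − 5) − 1 = 1, and the invariant factors of ∂_2 are all 1, so H_1 = Z.
  H_2: rank ker ∂_2 − rank ∂_3 = (1 − 1) − 0 = 0, and there is no ∂_3, so H_2 = 0.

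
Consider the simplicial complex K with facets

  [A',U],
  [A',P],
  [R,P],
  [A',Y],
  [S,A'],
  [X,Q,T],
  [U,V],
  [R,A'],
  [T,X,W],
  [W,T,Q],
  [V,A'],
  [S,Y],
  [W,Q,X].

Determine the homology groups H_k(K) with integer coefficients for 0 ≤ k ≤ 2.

H_0 ≅ Z^2,  H_1 ≅ Z^3,  H_2 ≅ Z.

Take the total order P < Q < R < S < T < U < V < W < X < Y < A' on the vertex set. Then K (dimension 2) consists of the simplices:

  0-simplices (11): [P], [Q], [R], [S], [T], [U], [V], [W], [X], [Y], [A']
  1-simplices (15): [P,R], [P,A'], [Q,T], [Q,W], [Q,X], [R,A'], [S,Y], [S,A'], [T,W], [T,X], [U,V], [U,A'], [V,A'], [W,X], [Y,A']
  2-simplices (4): [Q,T,W], [Q,T,X], [Q,W,X], [T,W,X]

giving chain groups C_0 ≅ Z^11, C_1 ≅ Z^15, C_2 ≅ Z^4.

The boundary map ∂_1: C_1 → C_0 is given by ∂[p,q] = [q] − [p]. For instance
  ∂[P,A'] = [A'] − [P].
The resulting 11×15 matrix has rank 9, and its Smith normal form has invariant factors (1,1,1,1,1,1,1,1,1).

Boundary ∂_2: C_2 → C_1 maps a triangle to the signed sum of its edges. For instance
  ∂[T,W,X] = [W,X] − [T,X] + [T,W],
  ∂[Q,T,W] = [T,W] − [Q,W] + [Q,T].
The 15×4 boundary matrix has rank 3 and Smith normal form diag(1,1,1).

Computing H_k = (kernel of ∂_k) / (image of ∂_{k+1}):

  H_0: rank C_0 − rank ∂_1 = 11 − 9 = 2, and the invariant factors of ∂_1 are all 1, so H_0 ≅ Z^2.
  H_1: rank ker ∂_1 − rank ∂_2 = (15 − 9) − 3 = 3, and the invariant factors of ∂_2 are all 1, so H_1 ≅ Z^3.
  H_2: rank ker ∂_2 − rank ∂_3 = (4 − 3) − 0 = 1, and there is no ∂_3, so H_2 ≅ Z.

(K is a triangulation of the disjoint union of the 2-sphere S^2 and a wedge of 3 circles.)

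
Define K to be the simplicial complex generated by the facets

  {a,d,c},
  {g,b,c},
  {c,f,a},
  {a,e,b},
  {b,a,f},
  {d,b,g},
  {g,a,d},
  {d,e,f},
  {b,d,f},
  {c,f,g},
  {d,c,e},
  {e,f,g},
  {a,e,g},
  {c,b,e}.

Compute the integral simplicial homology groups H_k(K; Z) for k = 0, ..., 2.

Order the vertices as a < b < c < d < e < f < g. Listing each simplex with vertices in this order, K has dimension 2 with simplices:

  0-simplices (7): a, b, c, d, e, f, g
  1-simplices (21): ab, ac, ad, ae, af, ag, bc, bd, be, bf, bg, cd, ce, cf, cg, de, df, dg, ef, eg, fg
  2-simplices (14): abe, abf, acd, acf, adg, aeg, bce, bcg, bdf, bdg, cde, cfg, def, efg

so the chain groups are C_0 ≅ Z^7, C_1 ≅ Z^21, C_2 ≅ Z^14.

The boundary map ∂_1: C_1 → C_0 sends each edge [p,q] (with p < q) to q − p. For instance
  ∂bd = d − b.
The 7×21 boundary matrix has rank 6 and Smith normal form diag(1,1,1,1,1,1).

Boundary ∂_2: C_2 → C_1 maps a triangle to the signed sum of its edges. For instance
  ∂adg = dg − ag + ad,
  ∂bdg = dg − bg + bd.
The 21×14 boundary matrix has rank 13 and Smith normal form diag(1,1,1,1,1,1,1,1,1,1,1,1,1).

Reading off H_k = ker ∂_k / im ∂_{k+1}:

  H_0: rank C_0 − rank ∂_1 = 7 − 6 = 1, and the invariant factors of ∂_1 are all 1, so H_0 ≅ Z.
  H_1: rank ker ∂_1 − rank ∂_2 = (21 − 6) − 13 = 2, and the invariant factors of ∂_2 are all 1, so H_1 ≅ Z^2.
  H_2: rank ker ∂_2 − rank ∂_3 = (14 − 13) − 0 = 1, and there is no ∂_3, so H_2 ≅ Z.

As a check, the Euler characteristic is 7 − 21 + 14 = 0, which agrees with 1 − 2 + 1 = 0.

H_0 = Z,  H_1 = Z^2,  H_2 = Z.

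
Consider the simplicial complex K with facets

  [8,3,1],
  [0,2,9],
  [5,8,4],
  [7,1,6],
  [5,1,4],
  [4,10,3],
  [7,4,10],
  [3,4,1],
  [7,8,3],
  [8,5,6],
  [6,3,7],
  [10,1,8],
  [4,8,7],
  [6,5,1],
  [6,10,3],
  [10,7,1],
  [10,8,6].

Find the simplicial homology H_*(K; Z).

Order the vertices as 0 < 1 < 2 < 3 < 4 < 5 < 6 < 7 < 8 < 9 < 10. Listing each simplex with vertices in this order, K has dimension 2 with simplices:

  0-simplices (11): [0], [1], [2], [3], [4], [5], [6], [7], [8], [9], [10]
  1-simplices (27): (27 of them)
  2-simplices (17): [0,2,9], [1,3,4], [1,3,8], [1,4,5], [1,5,6], [1,6,7], [1,7,10], [1,8,10], [3,4,10], [3,6,7], [3,6,10], [3,7,8], [4,5,8], [4,7,8], [4,7,10], [5,6,8], [6,8,10]

Hence C_0 ≅ Z^11, C_1 ≅ Z^27, C_2 ≅ Z^17.

The boundary map ∂_1: C_1 → C_0 sends each edge [p,q] (with p < q) to q − p.
The 11×27 boundary matrix has rank 9 and Smith normal form diag(1,1,1,1,1,1,1,1,1).

Boundary ∂_2: C_2 → C_1 sends each 2-simplex [p,q,r] to [q,r] − [p,r] + [p,q]. For instance
  ∂[1,4,5] = [4,5] − [1,5] + [1,4],
  ∂[3,4,10] = [4,10] − [3,10] + [3,4].
This gives a 27×17 integer matrix of rank 16; reducing to Smith normal form yields diagonal entries (1,1,1,1,1,1,1,1,1,1,1,1,1,1,1,1).

Computing H_k = (kernel of ∂_k) / (image of ∂_{k+1}):

  H_0: rank C_0 − rank ∂_1 = 11 − 9 = 2, and the invariant factors of ∂_1 are all 1, so H_0 = Z^2.
  H_1: rank ker ∂_1 − rank ∂_2 = (27 − 9) − 16 = 2, and the invariant factors of ∂_2 are all 1, so H_1 = Z^2.
  H_2: rank ker ∂_2 − rank ∂_3 = (17 − 16) − 0 = 1, and there is no ∂_3, so H_2 = Z.

As a check, the Euler characteristic is 11 − 27 + 17 = 1, which agrees with 2 − 2 + 1 = 1.

H_0 = Z^2,  H_1 = Z^2,  H_2 = Z.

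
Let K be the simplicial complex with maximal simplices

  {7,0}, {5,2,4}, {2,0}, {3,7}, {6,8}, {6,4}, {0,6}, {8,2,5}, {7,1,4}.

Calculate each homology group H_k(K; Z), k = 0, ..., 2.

We work with the vertex ordering 0 < 1 < 2 < 3 < 4 < 5 < 6 < 7 < 8. The simplices of K, each written with vertices in increasing order, are:

  0-simplices (9): [0], [1], [2], [3], [4], [5], [6], [7], [8]
  1-simplices (14): [0,2], [0,6], [0,7], [1,4], [1,7], [2,4], [2,5], [2,8], [3,7], [4,5], [4,6], [4,7], [5,8], [6,8]
  2-simplices (3): [1,4,7], [2,4,5], [2,5,8]

so the chain groups are C_0 ≅ Z^9, C_1 ≅ Z^14, C_2 ≅ Z^3.

∂_1: C_1 → C_0 maps an edge to its endpoints' difference, ∂[p,q] = q − p. For instance
  ∂[1,4] = [4] − [1].
This gives a 9×14 integer matrix of rank 8; reducing to Smith normal form yields diagonal entries (1,1,1,1,1,1,1,1).

The boundary map ∂_2: C_2 → C_1 acts by ∂[p,q,r] = [q,r] − [p,r] + [p,q]. For instance
  ∂[2,5,8] = [5,8] − [2,8] + [2,5],
  ∂[1,4,7] = [4,7] − [1,7] + [1,4].
The resulting 14×3 matrix has rank 3, and its Smith normal form has invariant factors (1,1,1).

Reading off H_k = ker ∂_k / im ∂_{k+1}:

  H_0: rank C_0 − rank ∂_1 = 9 − 8 = 1, and the invariant factors of ∂_1 are all 1, so H_0 ≅ Z.
  H_1: rank ker ∂_1 − rank ∂_2 = (14 − 8) − 3 = 3, and the invariant factors of ∂_2 are all 1, so H_1 ≅ Z^3.
  H_2: rank ker ∂_2 − rank ∂_3 = (3 − 3) − 0 = 0, and there is no ∂_3, so H_2 ≅ 0.

H_0 = Z,  H_1 = Z^3,  H_2 = 0.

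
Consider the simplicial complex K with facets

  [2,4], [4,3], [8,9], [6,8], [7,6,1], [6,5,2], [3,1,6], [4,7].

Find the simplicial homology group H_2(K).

H_2 = 0.

Order the vertices as 1 < 2 < 3 < 4 < 5 < 6 < 7 < 8 < 9. Listing each simplex with vertices in this order, K has dimension 2 with simplices:

  0-simplices (9): [1], [2], [3], [4], [5], [6], [7], [8], [9]
  1-simplices (13): [1,3], [1,6], [1,7], [2,4], [2,5], [2,6], [3,4], [3,6], [4,7], [5,6], [6,7], [6,8], [8,9]
  2-simplices (3): [1,3,6], [1,6,7], [2,5,6]

giving chain groups C_0 ≅ Z^9, C_1 ≅ Z^13, C_2 ≅ Z^3.

∂_1: C_1 → C_0 sends each edge [p,q] (with p < q) to q − p. For instance
  ∂[1,3] = [3] − [1].
The 9×13 boundary matrix has rank 8 and Smith normal form diag(1,1,1,1,1,1,1,1).

Boundary ∂_2: C_2 → C_1 sends each 2-simplex [p,q,r] to [q,r] − [p,r] + [p,q]. For instance
  ∂[1,6,7] = [6,7] − [1,7] + [1,6],
  ∂[2,5,6] = [5,6] − [2,6] + [2,5].
The 13×3 boundary matrix has rank 3 and Smith normal form diag(1,1,1).

From H_k ≅ ker(∂_k) / im(∂_{k+1}) we obtain:

  H_2: rank ker ∂_2 − rank ∂_3 = (3 − 3) − 0 = 0, and there is no ∂_3, so H_2 = 0.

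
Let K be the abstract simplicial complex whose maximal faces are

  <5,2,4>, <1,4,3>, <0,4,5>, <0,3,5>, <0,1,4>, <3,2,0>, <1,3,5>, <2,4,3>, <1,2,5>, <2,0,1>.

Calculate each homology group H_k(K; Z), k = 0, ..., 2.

Fix the vertex order 0 < 1 < 2 < 3 < 4 < 5 and write every simplex with vertices in increasing order. Then dim K = 2 and the simplices of K are:

  0-simplices (6): [0], [1], [2], [3], [4], [5]
  1-simplices (15): [0,1], [0,2], [0,3], [0,4], [0,5], [1,2], [1,3], [1,4], [1,5], [2,3], [2,4], [2,5], [3,4], [3,5], [4,5]
  2-simplices (10): [0,1,2], [0,1,4], [0,2,3], [0,3,5], [0,4,5], [1,2,5], [1,3,4], [1,3,5], [2,3,4], [2,4,5]

Hence C_0 ≅ Z^6, C_1 ≅ Z^15, C_2 ≅ Z^10.

The boundary map ∂_1: C_1 → C_0 maps an edge to its endpoints' difference, ∂[p,q] = q − p. For instance
  ∂[1,4] = [4] − [1].
As a 6×15 matrix over Z this has rank 5, with invariant factors (1,1,1,1,1).

The boundary map ∂_2: C_2 → C_1 acts by ∂[p,q,r] = [q,r] − [p,r] + [p,q]. For instance
  ∂[1,3,5] = [3,5] − [1,5] + [1,3],
  ∂[0,3,5] = [3,5] − [0,5] + [0,3].
The resulting 15×10 matrix has rank 10, and its Smith normal form has invariant factors (1,1,1,1,1,1,1,1,1,2).

From H_k ≅ ker(∂_k) / im(∂_{k+1}) we obtain:

  H_0: rank C_0 − rank ∂_1 = 6 − 5 = 1, and the invariant factors of ∂_1 are all 1, so H_0 = Z.
  H_1: rank ker ∂_1 − rank ∂_2 = (15 − 5) − 10 = 0, and ∂_2 has invariant factor 2 > 1, so H_1 = Z/2.
  H_2: rank ker ∂_2 − rank ∂_3 = (10 − 10) − 0 = 0, and there is no ∂_3, so H_2 = 0.

H_0 = Z,  H_1 = Z/2,  H_2 = 0.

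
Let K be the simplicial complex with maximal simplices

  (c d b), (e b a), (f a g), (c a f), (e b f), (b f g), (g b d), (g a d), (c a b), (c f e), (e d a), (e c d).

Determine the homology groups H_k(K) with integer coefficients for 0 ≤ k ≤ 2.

H_0 ≅ Z,  H_1 ≅ Z/2,  H_2 = 0.

Fix the vertex order a < b < c < d < e < f < g and write every simplex with vertices in increasing order. Then dim K = 2 and the simplices of K are:

  0-simplices (7): a, b, c, d, e, f, g
  1-simplices (18): ab, ac, ad, ae, af, ag, bc, bd, be, bf, bg, cd, ce, cf, de, dg, ef, fg
  2-simplices (12): abc, abe, acf, ade, adg, afg, bcd, bdg, bef, bfg, cde, cef

giving chain groups C_0 ≅ Z^7, C_1 ≅ Z^18, C_2 ≅ Z^12.

Boundary ∂_1: C_1 → C_0 sends each edge [p,q] (with p < q) to q − p.
As a 7×18 matrix over Z this has rank 6, with invariant factors (1,1,1,1,1,1).

Boundary ∂_2: C_2 → C_1 sends each 2-simplex [p,q,r] to [q,r] − [p,r] + [p,q]. For instance
  ∂ade = de − ae + ad,
  ∂cef = ef − cf + ce.
This gives a 18×12 integer matrix of rank 12; reducing to Smith normal form yields diagonal entries (1,1,1,1,1,1,1,1,1,1,1,2).

Now H_k = ker ∂_k / im ∂_{k+1}, so:

  H_0: rank C_0 − rank ∂_1 = 7 − 6 = 1, and the invariant factors of ∂_1 are all 1, so H_0 ≅ Z.
  H_1: rank ker ∂_1 − rank ∂_2 = (18 − 6) − 12 = 0, and ∂_2 has invariant factor 2 > 1, so H_1 ≅ Z/2.
  H_2: rank ker ∂_2 − rank ∂_3 = (12 − 12) − 0 = 0, and there is no ∂_3, so H_2 ≅ 0.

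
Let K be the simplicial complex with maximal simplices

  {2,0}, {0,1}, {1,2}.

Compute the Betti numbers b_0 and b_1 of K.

b_0 = 1, b_1 = 1.

Order the vertices as 0 < 1 < 2. Listing each simplex with vertices in this order, K has dimension 1 with simplices:

  0-simplices (3): [0], [1], [2]
  1-simplices (3): [0,1], [0,2], [1,2]

Hence C_0 ≅ Z^3, C_1 ≅ Z^3.

The boundary map ∂_1: C_1 → C_0 sends each edge [p,q] (with p < q) to q − p. For instance
  ∂[0,2] = [2] − [0].
The 3×3 boundary matrix has rank 2 and Smith normal form diag(1,1).

Now H_k = ker ∂_k / im ∂_{k+1}, so:

  H_0: rank C_0 − rank ∂_1 = 3 − 2 = 1, and the invariant factors of ∂_1 are all 1, so H_0 ≅ Z.
  H_1: rank ker ∂_1 − rank ∂_2 = (3 − 2) − 0 = 1, and there is no ∂_2, so H_1 ≅ Z.

Hence the Betti numbers are b_0 = 1, b_1 = 1.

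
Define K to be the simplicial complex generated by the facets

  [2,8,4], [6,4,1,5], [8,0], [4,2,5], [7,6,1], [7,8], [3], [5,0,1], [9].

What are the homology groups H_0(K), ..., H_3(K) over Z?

H_0 = Z^3,  H_1 = Z^2,  H_2 = 0,  H_3 = 0.

Order the vertices as 0 < 1 < 2 < 3 < 4 < 5 < 6 < 7 < 8 < 9. Listing each simplex with vertices in this order, K has dimension 3 with simplices:

  0-simplices (10): [0], [1], [2], [3], [4], [5], [6], [7], [8], [9]
  1-simplices (16): [0,1], [0,5], [0,8], [1,4], [1,5], [1,6], [1,7], [2,4], [2,5], [2,8], [4,5], [4,6], [4,8], [5,6], [6,7], [7,8]
  2-simplices (8): [0,1,5], [1,4,5], [1,4,6], [1,5,6], [1,6,7], [2,4,5], [2,4,8], [4,5,6]
  3-simplices (1): [1,4,5,6]

giving chain groups C_0 ≅ Z^10, C_1 ≅ Z^16, C_2 ≅ Z^8, C_3 ≅ Z^1.

The boundary map ∂_1: C_1 → C_0 sends each edge [p,q] (with p < q) to q − p. For instance
  ∂[0,8] = [8] − [0].
The 10×16 boundary matrix has rank 7 and Smith normal form diag(1,1,1,1,1,1,1).

Boundary ∂_2: C_2 → C_1 acts by ∂[p,q,r] = [q,r] − [p,r] + [p,q]. For instance
  ∂[1,6,7] = [6,7] − [1,7] + [1,6],
  ∂[2,4,8] = [4,8] − [2,8] + [2,4].
The 16×8 boundary matrix has rank 7 and Smith normal form diag(1,1,1,1,1,1,1).

Boundary ∂_3: C_3 → C_2 sends each 3-simplex σ to the alternating sum Σ_i (−1)^i (σ with its i-th vertex removed). For instance
  ∂[1,4,5,6] = [4,5,6] − [1,5,6] + [1,4,6] − [1,4,5].
The resulting 8×1 matrix has rank 1, and its Smith normal form has invariant factors (1).

From H_k ≅ ker(∂_k) / im(∂_{k+1}) we obtain:

  H_0: rank C_0 − rank ∂_1 = 10 − 7 = 3, and the invariant factors of ∂_1 are all 1, so H_0 = Z^3.
  H_1: rank ker ∂_1 − rank ∂_2 = (16 − 7) − 7 = 2, and the invariant factors of ∂_2 are all 1, so H_1 = Z^2.
  H_2: rank ker ∂_2 − rank ∂_3 = (8 − 7) − 1 = 0, and the invariant factors of ∂_3 are all 1, so H_2 = 0.
  H_3: rank ker ∂_3 − rank ∂_4 = (1 − 1) − 0 = 0, and there is no ∂_4, so H_3 = 0.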